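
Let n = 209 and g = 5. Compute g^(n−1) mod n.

81

5^1 ≡ 5 (mod 209)
5^2 ≡ 5^2 = 25 ≡ 25 (mod 209)
5^4 ≡ 25^2 = 625 ≡ 207 (mod 209)
5^8 ≡ 207^2 = 42849 ≡ 4 (mod 209)
5^16 ≡ 4^2 = 16 ≡ 16 (mod 209)
5^32 ≡ 16^2 = 256 ≡ 47 (mod 209)
5^64 ≡ 47^2 = 2209 ≡ 119 (mod 209)
5^128 ≡ 119^2 = 14161 ≡ 158 (mod 209)
208 = 128 + 64 + 16 in binary powers of 2.
So 5^208 ≡ 158 · 119 · 16 ≡ 81 (mod 209).
Since 81 ≠ 1, base 5 is a Fermat witness: 209 is composite.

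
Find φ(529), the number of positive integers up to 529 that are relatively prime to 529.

Factor: 529 = 23^2.
φ(529) = 23^1·(23−1) = 506.

506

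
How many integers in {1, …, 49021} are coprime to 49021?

Factor: 49021 = 7 · 47 · 149.
φ(49021) = (7−1) · (47−1) · (149−1) = 6 · 46 · 148 = 40848.

40848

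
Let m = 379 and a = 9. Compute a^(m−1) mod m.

9^1 ≡ 9 (mod 379)
9^2 ≡ 9^2 = 81 ≡ 81 (mod 379)
9^4 ≡ 81^2 = 6561 ≡ 118 (mod 379)
9^8 ≡ 118^2 = 13924 ≡ 280 (mod 379)
9^16 ≡ 280^2 = 78400 ≡ 326 (mod 379)
9^32 ≡ 326^2 = 106276 ≡ 156 (mod 379)
9^64 ≡ 156^2 = 24336 ≡ 80 (mod 379)
9^128 ≡ 80^2 = 6400 ≡ 336 (mod 379)
9^256 ≡ 336^2 = 112896 ≡ 333 (mod 379)
378 = 256 + 64 + 32 + 16 + 8 + 2 in binary powers of 2.
So 9^378 ≡ 333 · 80 · 156 · 326 · 280 · 81 ≡ 1 (mod 379).
Since the result is 1, base 9 gives no evidence that 379 is composite.

1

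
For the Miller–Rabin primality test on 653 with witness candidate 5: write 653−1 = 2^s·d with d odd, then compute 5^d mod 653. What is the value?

149

653 − 1 = 652 = 2^2 · 163, so d = 163.
5^1 ≡ 5 (mod 653)
5^2 ≡ 5^2 = 25 ≡ 25 (mod 653)
5^4 ≡ 25^2 = 625 ≡ 625 (mod 653)
5^8 ≡ 625^2 = 390625 ≡ 131 (mod 653)
5^16 ≡ 131^2 = 17161 ≡ 183 (mod 653)
5^32 ≡ 183^2 = 33489 ≡ 186 (mod 653)
5^64 ≡ 186^2 = 34596 ≡ 640 (mod 653)
5^128 ≡ 640^2 = 409600 ≡ 169 (mod 653)
163 = 128 + 32 + 2 + 1 in binary powers of 2.
So 5^163 ≡ 169 · 186 · 25 · 5 ≡ 149 (mod 653).
Squaring chain: 149 → 652; reaches −1, so base 5 does not prove 653 composite.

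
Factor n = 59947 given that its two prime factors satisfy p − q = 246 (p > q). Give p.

397

Since p = q + 246, we have 59947 = q(q + 246), so q² + 246q − 59947 = 0.
Discriminant: 246² + 4·59947 = 60516 + 239788 = 300304; √300304 = 548.
q = (−246 + 548)/2 = 151, and p = q + 246 = 397.
Check: 151 · 397 = 59947.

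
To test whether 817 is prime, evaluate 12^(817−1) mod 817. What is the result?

704

12^1 ≡ 12 (mod 817)
12^2 ≡ 12^2 = 144 ≡ 144 (mod 817)
12^4 ≡ 144^2 = 20736 ≡ 311 (mod 817)
12^8 ≡ 311^2 = 96721 ≡ 315 (mod 817)
12^16 ≡ 315^2 = 99225 ≡ 368 (mod 817)
12^32 ≡ 368^2 = 135424 ≡ 619 (mod 817)
12^64 ≡ 619^2 = 383161 ≡ 805 (mod 817)
12^128 ≡ 805^2 = 648025 ≡ 144 (mod 817)
12^256 ≡ 144^2 = 20736 ≡ 311 (mod 817)
12^512 ≡ 311^2 = 96721 ≡ 315 (mod 817)
816 = 512 + 256 + 32 + 16 in binary powers of 2.
So 12^816 ≡ 315 · 311 · 619 · 368 ≡ 704 (mod 817).
Since 704 ≠ 1, base 12 is a Fermat witness: 817 is composite.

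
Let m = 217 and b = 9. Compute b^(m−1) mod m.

9^1 ≡ 9 (mod 217)
9^2 ≡ 9^2 = 81 ≡ 81 (mod 217)
9^4 ≡ 81^2 = 6561 ≡ 51 (mod 217)
9^8 ≡ 51^2 = 2601 ≡ 214 (mod 217)
9^16 ≡ 214^2 = 45796 ≡ 9 (mod 217)
9^32 ≡ 9^2 = 81 ≡ 81 (mod 217)
9^64 ≡ 81^2 = 6561 ≡ 51 (mod 217)
9^128 ≡ 51^2 = 2601 ≡ 214 (mod 217)
216 = 128 + 64 + 16 + 8 in binary powers of 2.
So 9^216 ≡ 214 · 51 · 9 · 214 ≡ 8 (mod 217).
Since 8 ≠ 1, base 9 is a Fermat witness: 217 is composite.

8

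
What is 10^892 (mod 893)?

10^1 ≡ 10 (mod 893)
10^2 ≡ 10^2 = 100 ≡ 100 (mod 893)
10^4 ≡ 100^2 = 10000 ≡ 177 (mod 893)
10^8 ≡ 177^2 = 31329 ≡ 74 (mod 893)
10^16 ≡ 74^2 = 5476 ≡ 118 (mod 893)
10^32 ≡ 118^2 = 13924 ≡ 529 (mod 893)
10^64 ≡ 529^2 = 279841 ≡ 332 (mod 893)
10^128 ≡ 332^2 = 110224 ≡ 385 (mod 893)
10^256 ≡ 385^2 = 148225 ≡ 880 (mod 893)
10^512 ≡ 880^2 = 774400 ≡ 169 (mod 893)
892 = 512 + 256 + 64 + 32 + 16 + 8 + 4 in binary powers of 2.
So 10^892 ≡ 169 · 880 · 332 · 529 · 118 · 74 · 177 ≡ 332 (mod 893).
Since 332 ≠ 1, base 10 is a Fermat witness: 893 is composite.

332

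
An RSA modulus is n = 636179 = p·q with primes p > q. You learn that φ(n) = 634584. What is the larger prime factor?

φ(n) = (p−1)(q−1) = n − (p+q) + 1, so p + q = 636179 − 634584 + 1 = 1596.
p and q are the roots of t² − 1596t + 636179 = 0.
Discriminant: 1596² − 4·636179 = 2547216 − 2544716 = 2500; √2500 = 50.
q = (1596 − 50)/2 = 773, p = (1596 + 50)/2 = 823.
Check: 773 · 823 = 636179.

823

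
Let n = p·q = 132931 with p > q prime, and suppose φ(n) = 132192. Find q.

307

φ(n) = (p−1)(q−1) = n − (p+q) + 1, so p + q = 132931 − 132192 + 1 = 740.
p and q are the roots of t² − 740t + 132931 = 0.
Discriminant: 740² − 4·132931 = 547600 − 531724 = 15876; √15876 = 126.
q = (740 − 126)/2 = 307, p = (740 + 126)/2 = 433.
Check: 307 · 433 = 132931.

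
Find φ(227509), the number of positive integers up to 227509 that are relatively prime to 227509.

Factor: 227509 = 31 · 41 · 179.
φ(227509) = (31−1) · (41−1) · (179−1) = 30 · 40 · 178 = 213600.

213600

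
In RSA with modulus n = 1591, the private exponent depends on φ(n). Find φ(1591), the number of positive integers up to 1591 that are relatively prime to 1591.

1512

Factor: 1591 = 37 · 43.
φ(1591) = (37−1) · (43−1) = 36 · 42 = 1512.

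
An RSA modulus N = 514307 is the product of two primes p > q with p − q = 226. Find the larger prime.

839

Since p = q + 226, we have 514307 = q(q + 226), so q² + 226q − 514307 = 0.
Discriminant: 226² + 4·514307 = 51076 + 2057228 = 2108304; √2108304 = 1452.
q = (−226 + 1452)/2 = 613, and p = q + 226 = 839.
Check: 613 · 839 = 514307.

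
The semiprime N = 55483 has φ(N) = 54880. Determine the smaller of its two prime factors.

φ(n) = (p−1)(q−1) = n − (p+q) + 1, so p + q = 55483 − 54880 + 1 = 604.
p and q are the roots of t² − 604t + 55483 = 0.
Discriminant: 604² − 4·55483 = 364816 − 221932 = 142884; √142884 = 378.
q = (604 − 378)/2 = 113, p = (604 + 378)/2 = 491.
Check: 113 · 491 = 55483.

113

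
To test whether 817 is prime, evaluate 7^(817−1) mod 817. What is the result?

7^1 ≡ 7 (mod 817)
7^2 ≡ 7^2 = 49 ≡ 49 (mod 817)
7^4 ≡ 49^2 = 2401 ≡ 767 (mod 817)
7^8 ≡ 767^2 = 588289 ≡ 49 (mod 817)
7^16 ≡ 49^2 = 2401 ≡ 767 (mod 817)
7^32 ≡ 767^2 = 588289 ≡ 49 (mod 817)
7^64 ≡ 49^2 = 2401 ≡ 767 (mod 817)
7^128 ≡ 767^2 = 588289 ≡ 49 (mod 817)
7^256 ≡ 49^2 = 2401 ≡ 767 (mod 817)
7^512 ≡ 767^2 = 588289 ≡ 49 (mod 817)
816 = 512 + 256 + 32 + 16 in binary powers of 2.
So 7^816 ≡ 49 · 767 · 49 · 767 ≡ 1 (mod 817).
Since the result is 1, base 7 gives no evidence that 817 is composite.

1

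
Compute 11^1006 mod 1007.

11^1 ≡ 11 (mod 1007)
11^2 ≡ 11^2 = 121 ≡ 121 (mod 1007)
11^4 ≡ 121^2 = 14641 ≡ 543 (mod 1007)
11^8 ≡ 543^2 = 294849 ≡ 805 (mod 1007)
11^16 ≡ 805^2 = 648025 ≡ 524 (mod 1007)
11^32 ≡ 524^2 = 274576 ≡ 672 (mod 1007)
11^64 ≡ 672^2 = 451584 ≡ 448 (mod 1007)
11^128 ≡ 448^2 = 200704 ≡ 311 (mod 1007)
11^256 ≡ 311^2 = 96721 ≡ 49 (mod 1007)
11^512 ≡ 49^2 = 2401 ≡ 387 (mod 1007)
1006 = 512 + 256 + 128 + 64 + 32 + 8 + 4 + 2 in binary powers of 2.
So 11^1006 ≡ 387 · 49 · 311 · 448 · 672 · 805 · 543 · 121 ≡ 334 (mod 1007).
Since 334 ≠ 1, base 11 is a Fermat witness: 1007 is composite.

334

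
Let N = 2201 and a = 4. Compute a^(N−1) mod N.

187

4^1 ≡ 4 (mod 2201)
4^2 ≡ 4^2 = 16 ≡ 16 (mod 2201)
4^4 ≡ 16^2 = 256 ≡ 256 (mod 2201)
4^8 ≡ 256^2 = 65536 ≡ 1707 (mod 2201)
4^16 ≡ 1707^2 = 2913849 ≡ 1926 (mod 2201)
4^32 ≡ 1926^2 = 3709476 ≡ 791 (mod 2201)
4^64 ≡ 791^2 = 625681 ≡ 597 (mod 2201)
4^128 ≡ 597^2 = 356409 ≡ 2048 (mod 2201)
4^256 ≡ 2048^2 = 4194304 ≡ 1399 (mod 2201)
4^512 ≡ 1399^2 = 1957201 ≡ 512 (mod 2201)
4^1024 ≡ 512^2 = 262144 ≡ 225 (mod 2201)
4^2048 ≡ 225^2 = 50625 ≡ 2 (mod 2201)
2200 = 2048 + 128 + 16 + 8 in binary powers of 2.
So 4^2200 ≡ 2 · 2048 · 1926 · 1707 ≡ 187 (mod 2201).
Since 187 ≠ 1, base 4 is a Fermat witness: 2201 is composite.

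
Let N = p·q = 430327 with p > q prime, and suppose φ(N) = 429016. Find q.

653

φ(n) = (p−1)(q−1) = n − (p+q) + 1, so p + q = 430327 − 429016 + 1 = 1312.
p and q are the roots of t² − 1312t + 430327 = 0.
Discriminant: 1312² − 4·430327 = 1721344 − 1721308 = 36; √36 = 6.
q = (1312 − 6)/2 = 653, p = (1312 + 6)/2 = 659.
Check: 653 · 659 = 430327.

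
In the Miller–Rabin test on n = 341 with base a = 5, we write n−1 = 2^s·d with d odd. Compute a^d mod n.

67

341 − 1 = 340 = 2^2 · 85, so d = 85.
5^1 ≡ 5 (mod 341)
5^2 ≡ 5^2 = 25 ≡ 25 (mod 341)
5^4 ≡ 25^2 = 625 ≡ 284 (mod 341)
5^8 ≡ 284^2 = 80656 ≡ 180 (mod 341)
5^16 ≡ 180^2 = 32400 ≡ 5 (mod 341)
5^32 ≡ 5^2 = 25 ≡ 25 (mod 341)
5^64 ≡ 25^2 = 625 ≡ 284 (mod 341)
85 = 64 + 16 + 4 + 1 in binary powers of 2.
So 5^85 ≡ 284 · 5 · 284 · 5 ≡ 67 (mod 341).
Squaring chain: 67 → 56; never reaches −1, so base 5 is a Miller–Rabin witness that 341 is composite.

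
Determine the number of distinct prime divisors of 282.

3

282 = 2 · 141
141 = 3 · 47
282 = 2 · 3 · 47, which has 3 distinct prime factors.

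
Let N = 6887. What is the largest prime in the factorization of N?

97

6887 = 71 · 97
97 is prime.
So 6887 = 71 · 97; the largest prime factor is 97.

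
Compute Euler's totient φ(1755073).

1705200

Factor: 1755073 = 59 · 151 · 197.
φ(1755073) = (59−1) · (151−1) · (197−1) = 58 · 150 · 196 = 1705200.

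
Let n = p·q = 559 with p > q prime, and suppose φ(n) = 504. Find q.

φ(n) = (p−1)(q−1) = n − (p+q) + 1, so p + q = 559 − 504 + 1 = 56.
p and q are the roots of t² − 56t + 559 = 0.
Discriminant: 56² − 4·559 = 3136 − 2236 = 900; √900 = 30.
q = (56 − 30)/2 = 13, p = (56 + 30)/2 = 43.
Check: 13 · 43 = 559.

13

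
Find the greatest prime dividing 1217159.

47

1217159 = 19 · 64061
64061 = 29 · 2209
2209 = 47 · 47
47 = 47 · 1
So 1217159 = 19 · 29 · 47^2; the largest prime factor is 47.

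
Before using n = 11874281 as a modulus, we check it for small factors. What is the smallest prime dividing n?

59

11874281 is odd.
Digit sum 32, not divisible by 3.
Ends in 1: not divisible by 5.
7: 11874281 = 7·1696325 + 6
11: 11874281 = 11·1079480 + 1
13: 11874281 = 13·913406 + 3
17: 11874281 = 17·698487 + 2
19: 11874281 = 19·624962 + 3
23: 11874281 = 23·516273 + 2
29: 11874281 = 29·409457 + 28
31: 11874281 = 31·383041 + 10
37: 11874281 = 37·320926 + 19
41: 11874281 = 41·289616 + 25
43: 11874281 = 43·276146 + 3
47: 11874281 = 47·252644 + 13
53: 11874281 = 53·224043 + 2
59: 11874281 = 59·201259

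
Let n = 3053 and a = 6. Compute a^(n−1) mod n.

2113

6^1 ≡ 6 (mod 3053)
6^2 ≡ 6^2 = 36 ≡ 36 (mod 3053)
6^4 ≡ 36^2 = 1296 ≡ 1296 (mod 3053)
6^8 ≡ 1296^2 = 1679616 ≡ 466 (mod 3053)
6^16 ≡ 466^2 = 217156 ≡ 393 (mod 3053)
6^32 ≡ 393^2 = 154449 ≡ 1799 (mod 3053)
6^64 ≡ 1799^2 = 3236401 ≡ 221 (mod 3053)
6^128 ≡ 221^2 = 48841 ≡ 3046 (mod 3053)
6^256 ≡ 3046^2 = 9278116 ≡ 49 (mod 3053)
6^512 ≡ 49^2 = 2401 ≡ 2401 (mod 3053)
6^1024 ≡ 2401^2 = 5764801 ≡ 737 (mod 3053)
6^2048 ≡ 737^2 = 543169 ≡ 2788 (mod 3053)
3052 = 2048 + 512 + 256 + 128 + 64 + 32 + 8 + 4 in binary powers of 2.
So 6^3052 ≡ 2788 · 2401 · 49 · 3046 · 221 · 1799 · 466 · 1296 ≡ 2113 (mod 3053).
Since 2113 ≠ 1, base 6 is a Fermat witness: 3053 is composite.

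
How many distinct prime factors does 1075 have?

2

1075 = 5^2 · 43
1075 = 5^2 · 43, which has 2 distinct prime factors.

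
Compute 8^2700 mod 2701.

1

8^1 ≡ 8 (mod 2701)
8^2 ≡ 8^2 = 64 ≡ 64 (mod 2701)
8^4 ≡ 64^2 = 4096 ≡ 1395 (mod 2701)
8^8 ≡ 1395^2 = 1946025 ≡ 1305 (mod 2701)
8^16 ≡ 1305^2 = 1703025 ≡ 1395 (mod 2701)
8^32 ≡ 1395^2 = 1946025 ≡ 1305 (mod 2701)
8^64 ≡ 1305^2 = 1703025 ≡ 1395 (mod 2701)
8^128 ≡ 1395^2 = 1946025 ≡ 1305 (mod 2701)
8^256 ≡ 1305^2 = 1703025 ≡ 1395 (mod 2701)
8^512 ≡ 1395^2 = 1946025 ≡ 1305 (mod 2701)
8^1024 ≡ 1305^2 = 1703025 ≡ 1395 (mod 2701)
8^2048 ≡ 1395^2 = 1946025 ≡ 1305 (mod 2701)
2700 = 2048 + 512 + 128 + 8 + 4 in binary powers of 2.
So 8^2700 ≡ 1305 · 1305 · 1305 · 1305 · 1395 ≡ 1 (mod 2701).
Since the result is 1, base 8 gives no evidence that 2701 is composite.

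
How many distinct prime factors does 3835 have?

3835 = 5 · 767
767 = 13 · 59
3835 = 5 · 13 · 59, which has 3 distinct prime factors.

3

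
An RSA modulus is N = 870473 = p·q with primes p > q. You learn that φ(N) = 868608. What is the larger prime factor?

937

φ(n) = (p−1)(q−1) = n − (p+q) + 1, so p + q = 870473 − 868608 + 1 = 1866.
p and q are the roots of t² − 1866t + 870473 = 0.
Discriminant: 1866² − 4·870473 = 3481956 − 3481892 = 64; √64 = 8.
q = (1866 − 8)/2 = 929, p = (1866 + 8)/2 = 937.
Check: 929 · 937 = 870473.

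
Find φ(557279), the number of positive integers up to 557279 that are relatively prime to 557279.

Factor: 557279 = 47 · 71 · 167.
φ(557279) = (47−1) · (71−1) · (167−1) = 46 · 70 · 166 = 534520.

534520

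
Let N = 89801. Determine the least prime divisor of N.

89

89801 is odd.
Digit sum 26, not divisible by 3.
Ends in 1: not divisible by 5.
7: 89801 = 7·12828 + 5
11: 89801 = 11·8163 + 8
13: 89801 = 13·6907 + 10
17: 89801 = 17·5282 + 7
19: 89801 = 19·4726 + 7
23: 89801 = 23·3904 + 9
29: 89801 = 29·3096 + 17
31: 89801 = 31·2896 + 25
37: 89801 = 37·2427 + 2
41: 89801 = 41·2190 + 11
43: 89801 = 43·2088 + 17
47: 89801 = 47·1910 + 31
53: 89801 = 53·1694 + 19
59: 89801 = 59·1522 + 3
61: 89801 = 61·1472 + 9
67: 89801 = 67·1340 + 21
71: 89801 = 71·1264 + 57
73: 89801 = 73·1230 + 11
79: 89801 = 79·1136 + 57
83: 89801 = 83·1081 + 78
89: 89801 = 89·1009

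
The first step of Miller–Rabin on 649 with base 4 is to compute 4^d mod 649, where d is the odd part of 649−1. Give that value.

649 − 1 = 648 = 2^3 · 81, so d = 81.
4^1 ≡ 4 (mod 649)
4^2 ≡ 4^2 = 16 ≡ 16 (mod 649)
4^4 ≡ 16^2 = 256 ≡ 256 (mod 649)
4^8 ≡ 256^2 = 65536 ≡ 636 (mod 649)
4^16 ≡ 636^2 = 404496 ≡ 169 (mod 649)
4^32 ≡ 169^2 = 28561 ≡ 5 (mod 649)
4^64 ≡ 5^2 = 25 ≡ 25 (mod 649)
81 = 64 + 16 + 1 in binary powers of 2.
So 4^81 ≡ 25 · 169 · 4 ≡ 26 (mod 649).
Squaring chain: 26 → 27 → 80; never reaches −1, so base 4 is a Miller–Rabin witness that 649 is composite.

26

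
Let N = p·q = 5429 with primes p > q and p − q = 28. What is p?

Since p = q + 28, we have 5429 = q(q + 28), so q² + 28q − 5429 = 0.
Discriminant: 28² + 4·5429 = 784 + 21716 = 22500; √22500 = 150.
q = (−28 + 150)/2 = 61, and p = q + 28 = 89.
Check: 61 · 89 = 5429.

89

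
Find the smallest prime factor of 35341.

35341 is odd.
Digit sum 16, not divisible by 3.
Ends in 1: not divisible by 5.
7: 35341 = 7·5048 + 5
11: 35341 = 11·3212 + 9
13: 35341 = 13·2718 + 7
17: 35341 = 17·2078 + 15
19: 35341 = 19·1860 + 1
23: 35341 = 23·1536 + 13
29: 35341 = 29·1218 + 19
31: 35341 = 31·1140 + 1
37: 35341 = 37·955 + 6
41: 35341 = 41·861 + 40
43: 35341 = 43·821 + 38
47: 35341 = 47·751 + 44
53: 35341 = 53·666 + 43
59: 35341 = 59·599

59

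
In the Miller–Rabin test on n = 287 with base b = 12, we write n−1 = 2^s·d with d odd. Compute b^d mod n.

287 − 1 = 286 = 2^1 · 143, so d = 143.
12^1 ≡ 12 (mod 287)
12^2 ≡ 12^2 = 144 ≡ 144 (mod 287)
12^4 ≡ 144^2 = 20736 ≡ 72 (mod 287)
12^8 ≡ 72^2 = 5184 ≡ 18 (mod 287)
12^16 ≡ 18^2 = 324 ≡ 37 (mod 287)
12^32 ≡ 37^2 = 1369 ≡ 221 (mod 287)
12^64 ≡ 221^2 = 48841 ≡ 51 (mod 287)
12^128 ≡ 51^2 = 2601 ≡ 18 (mod 287)
143 = 128 + 8 + 4 + 2 + 1 in binary powers of 2.
So 12^143 ≡ 18 · 18 · 72 · 144 · 12 ≡ 199 (mod 287).
Squaring chain: 199; never reaches −1, so base 12 is a Miller–Rabin witness that 287 is composite.

199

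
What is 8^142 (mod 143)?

64

8^1 ≡ 8 (mod 143)
8^2 ≡ 8^2 = 64 ≡ 64 (mod 143)
8^4 ≡ 64^2 = 4096 ≡ 92 (mod 143)
8^8 ≡ 92^2 = 8464 ≡ 27 (mod 143)
8^16 ≡ 27^2 = 729 ≡ 14 (mod 143)
8^32 ≡ 14^2 = 196 ≡ 53 (mod 143)
8^64 ≡ 53^2 = 2809 ≡ 92 (mod 143)
8^128 ≡ 92^2 = 8464 ≡ 27 (mod 143)
142 = 128 + 8 + 4 + 2 in binary powers of 2.
So 8^142 ≡ 27 · 27 · 92 · 64 ≡ 64 (mod 143).
Since 64 ≠ 1, base 8 is a Fermat witness: 143 is composite.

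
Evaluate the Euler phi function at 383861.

Factor: 383861 = 43 · 79 · 113.
φ(383861) = (43−1) · (79−1) · (113−1) = 42 · 78 · 112 = 366912.

366912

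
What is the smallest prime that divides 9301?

9301 is odd.
Digit sum 13, not divisible by 3.
Ends in 1: not divisible by 5.
7: 9301 = 7·1328 + 5
11: 9301 = 11·845 + 6
13: 9301 = 13·715 + 6
17: 9301 = 17·547 + 2
19: 9301 = 19·489 + 10
23: 9301 = 23·404 + 9
29: 9301 = 29·320 + 21
31: 9301 = 31·300 + 1
37: 9301 = 37·251 + 14
41: 9301 = 41·226 + 35
43: 9301 = 43·216 + 13
47: 9301 = 47·197 + 42
53: 9301 = 53·175 + 26
59: 9301 = 59·157 + 38
61: 9301 = 61·152 + 29
67: 9301 = 67·138 + 55
71: 9301 = 71·131

71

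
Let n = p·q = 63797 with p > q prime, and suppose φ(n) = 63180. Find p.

487

φ(n) = (p−1)(q−1) = n − (p+q) + 1, so p + q = 63797 − 63180 + 1 = 618.
p and q are the roots of t² − 618t + 63797 = 0.
Discriminant: 618² − 4·63797 = 381924 − 255188 = 126736; √126736 = 356.
q = (618 − 356)/2 = 131, p = (618 + 356)/2 = 487.
Check: 131 · 487 = 63797.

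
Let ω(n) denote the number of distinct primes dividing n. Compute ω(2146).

3

2146 = 2 · 1073
1073 = 29 · 37
2146 = 2 · 29 · 37, which has 3 distinct prime factors.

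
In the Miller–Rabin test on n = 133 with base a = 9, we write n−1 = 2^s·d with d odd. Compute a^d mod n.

133 − 1 = 132 = 2^2 · 33, so d = 33.
9^1 ≡ 9 (mod 133)
9^2 ≡ 9^2 = 81 ≡ 81 (mod 133)
9^4 ≡ 81^2 = 6561 ≡ 44 (mod 133)
9^8 ≡ 44^2 = 1936 ≡ 74 (mod 133)
9^16 ≡ 74^2 = 5476 ≡ 23 (mod 133)
9^32 ≡ 23^2 = 529 ≡ 130 (mod 133)
33 = 32 + 1 in binary powers of 2.
So 9^33 ≡ 130 · 9 ≡ 106 (mod 133).
Squaring chain: 106 → 64; never reaches −1, so base 9 is a Miller–Rabin witness that 133 is composite.

106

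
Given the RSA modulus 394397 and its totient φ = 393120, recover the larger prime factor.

φ(n) = (p−1)(q−1) = n − (p+q) + 1, so p + q = 394397 − 393120 + 1 = 1278.
p and q are the roots of t² − 1278t + 394397 = 0.
Discriminant: 1278² − 4·394397 = 1633284 − 1577588 = 55696; √55696 = 236.
q = (1278 − 236)/2 = 521, p = (1278 + 236)/2 = 757.
Check: 521 · 757 = 394397.

757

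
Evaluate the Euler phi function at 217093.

Factor: 217093 = 31 · 47 · 149.
φ(217093) = (31−1) · (47−1) · (149−1) = 30 · 46 · 148 = 204240.

204240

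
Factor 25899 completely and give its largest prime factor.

25899 = 3 · 8633
8633 = 89 · 97
97 is prime.
So 25899 = 3 · 89 · 97; the largest prime factor is 97.

97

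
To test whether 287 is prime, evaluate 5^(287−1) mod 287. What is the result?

5^1 ≡ 5 (mod 287)
5^2 ≡ 5^2 = 25 ≡ 25 (mod 287)
5^4 ≡ 25^2 = 625 ≡ 51 (mod 287)
5^8 ≡ 51^2 = 2601 ≡ 18 (mod 287)
5^16 ≡ 18^2 = 324 ≡ 37 (mod 287)
5^32 ≡ 37^2 = 1369 ≡ 221 (mod 287)
5^64 ≡ 221^2 = 48841 ≡ 51 (mod 287)
5^128 ≡ 51^2 = 2601 ≡ 18 (mod 287)
5^256 ≡ 18^2 = 324 ≡ 37 (mod 287)
286 = 256 + 16 + 8 + 4 + 2 in binary powers of 2.
So 5^286 ≡ 37 · 37 · 18 · 51 · 25 ≡ 86 (mod 287).
Since 86 ≠ 1, base 5 is a Fermat witness: 287 is composite.

86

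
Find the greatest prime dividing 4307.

4307 = 59 · 73
73 is prime.
So 4307 = 59 · 73; the largest prime factor is 73.

73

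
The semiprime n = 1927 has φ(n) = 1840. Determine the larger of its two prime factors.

47

φ(n) = (p−1)(q−1) = n − (p+q) + 1, so p + q = 1927 − 1840 + 1 = 88.
p and q are the roots of t² − 88t + 1927 = 0.
Discriminant: 88² − 4·1927 = 7744 − 7708 = 36; √36 = 6.
q = (88 − 6)/2 = 41, p = (88 + 6)/2 = 47.
Check: 41 · 47 = 1927.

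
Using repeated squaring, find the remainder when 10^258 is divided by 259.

1

10^1 ≡ 10 (mod 259)
10^2 ≡ 10^2 = 100 ≡ 100 (mod 259)
10^4 ≡ 100^2 = 10000 ≡ 158 (mod 259)
10^8 ≡ 158^2 = 24964 ≡ 100 (mod 259)
10^16 ≡ 100^2 = 10000 ≡ 158 (mod 259)
10^32 ≡ 158^2 = 24964 ≡ 100 (mod 259)
10^64 ≡ 100^2 = 10000 ≡ 158 (mod 259)
10^128 ≡ 158^2 = 24964 ≡ 100 (mod 259)
10^256 ≡ 100^2 = 10000 ≡ 158 (mod 259)
258 = 256 + 2 in binary powers of 2.
So 10^258 ≡ 158 · 100 ≡ 1 (mod 259).
Since the result is 1, base 10 gives no evidence that 259 is composite.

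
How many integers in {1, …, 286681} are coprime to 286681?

272832

Factor: 286681 = 43 · 59 · 113.
φ(286681) = (43−1) · (59−1) · (113−1) = 42 · 58 · 112 = 272832.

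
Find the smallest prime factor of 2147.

2147 is odd.
Digit sum 14, not divisible by 3.
Ends in 7: not divisible by 5.
7: 2147 = 7·306 + 5
11: 2147 = 11·195 + 2
13: 2147 = 13·165 + 2
17: 2147 = 17·126 + 5
19: 2147 = 19·113

19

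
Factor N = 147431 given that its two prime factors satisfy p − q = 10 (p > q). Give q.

Since p = q + 10, we have 147431 = q(q + 10), so q² + 10q − 147431 = 0.
Discriminant: 10² + 4·147431 = 100 + 589724 = 589824; √589824 = 768.
q = (−10 + 768)/2 = 379, and p = q + 10 = 389.
Check: 379 · 389 = 147431.

379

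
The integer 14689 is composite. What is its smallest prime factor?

37

14689 is odd.
Digit sum 28, not divisible by 3.
Ends in 9: not divisible by 5.
7: 14689 = 7·2098 + 3
11: 14689 = 11·1335 + 4
13: 14689 = 13·1129 + 12
17: 14689 = 17·864 + 1
19: 14689 = 19·773 + 2
23: 14689 = 23·638 + 15
29: 14689 = 29·506 + 15
31: 14689 = 31·473 + 26
37: 14689 = 37·397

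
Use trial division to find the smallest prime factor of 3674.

3674 is even: 2 divides it.

2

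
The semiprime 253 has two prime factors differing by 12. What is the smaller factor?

Since p = q + 12, we have 253 = q(q + 12), so q² + 12q − 253 = 0.
Discriminant: 12² + 4·253 = 144 + 1012 = 1156; √1156 = 34.
q = (−12 + 34)/2 = 11, and p = q + 12 = 23.
Check: 11 · 23 = 253.

11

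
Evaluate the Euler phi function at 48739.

Factor: 48739 = 17 · 47 · 61.
φ(48739) = (17−1) · (47−1) · (61−1) = 16 · 46 · 60 = 44160.

44160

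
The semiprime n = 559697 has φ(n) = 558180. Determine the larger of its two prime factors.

887

φ(n) = (p−1)(q−1) = n − (p+q) + 1, so p + q = 559697 − 558180 + 1 = 1518.
p and q are the roots of t² − 1518t + 559697 = 0.
Discriminant: 1518² − 4·559697 = 2304324 − 2238788 = 65536; √65536 = 256.
q = (1518 − 256)/2 = 631, p = (1518 + 256)/2 = 887.
Check: 631 · 887 = 559697.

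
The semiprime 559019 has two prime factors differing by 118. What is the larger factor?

Since p = q + 118, we have 559019 = q(q + 118), so q² + 118q − 559019 = 0.
Discriminant: 118² + 4·559019 = 13924 + 2236076 = 2250000; √2250000 = 1500.
q = (−118 + 1500)/2 = 691, and p = q + 118 = 809.
Check: 691 · 809 = 559019.

809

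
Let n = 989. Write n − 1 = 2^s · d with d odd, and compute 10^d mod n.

203

989 − 1 = 988 = 2^2 · 247, so d = 247.
10^1 ≡ 10 (mod 989)
10^2 ≡ 10^2 = 100 ≡ 100 (mod 989)
10^4 ≡ 100^2 = 10000 ≡ 110 (mod 989)
10^8 ≡ 110^2 = 12100 ≡ 232 (mod 989)
10^16 ≡ 232^2 = 53824 ≡ 418 (mod 989)
10^32 ≡ 418^2 = 174724 ≡ 660 (mod 989)
10^64 ≡ 660^2 = 435600 ≡ 440 (mod 989)
10^128 ≡ 440^2 = 193600 ≡ 745 (mod 989)
247 = 128 + 64 + 32 + 16 + 4 + 2 + 1 in binary powers of 2.
So 10^247 ≡ 745 · 440 · 660 · 418 · 110 · 100 · 10 ≡ 203 (mod 989).
Squaring chain: 203 → 660; never reaches −1, so base 10 is a Miller–Rabin witness that 989 is composite.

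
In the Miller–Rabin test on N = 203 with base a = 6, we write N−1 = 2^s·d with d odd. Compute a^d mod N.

13

203 − 1 = 202 = 2^1 · 101, so d = 101.
6^1 ≡ 6 (mod 203)
6^2 ≡ 6^2 = 36 ≡ 36 (mod 203)
6^4 ≡ 36^2 = 1296 ≡ 78 (mod 203)
6^8 ≡ 78^2 = 6084 ≡ 197 (mod 203)
6^16 ≡ 197^2 = 38809 ≡ 36 (mod 203)
6^32 ≡ 36^2 = 1296 ≡ 78 (mod 203)
6^64 ≡ 78^2 = 6084 ≡ 197 (mod 203)
101 = 64 + 32 + 4 + 1 in binary powers of 2.
So 6^101 ≡ 197 · 78 · 78 · 6 ≡ 13 (mod 203).
Squaring chain: 13; never reaches −1, so base 6 is a Miller–Rabin witness that 203 is composite.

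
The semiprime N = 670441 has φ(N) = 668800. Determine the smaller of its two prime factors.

761

φ(n) = (p−1)(q−1) = n − (p+q) + 1, so p + q = 670441 − 668800 + 1 = 1642.
p and q are the roots of t² − 1642t + 670441 = 0.
Discriminant: 1642² − 4·670441 = 2696164 − 2681764 = 14400; √14400 = 120.
q = (1642 − 120)/2 = 761, p = (1642 + 120)/2 = 881.
Check: 761 · 881 = 670441.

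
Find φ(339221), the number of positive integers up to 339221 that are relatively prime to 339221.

324720

Factor: 339221 = 61 · 67 · 83.
φ(339221) = (61−1) · (67−1) · (83−1) = 60 · 66 · 82 = 324720.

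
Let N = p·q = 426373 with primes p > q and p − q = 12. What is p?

659

Since p = q + 12, we have 426373 = q(q + 12), so q² + 12q − 426373 = 0.
Discriminant: 12² + 4·426373 = 144 + 1705492 = 1705636; √1705636 = 1306.
q = (−12 + 1306)/2 = 647, and p = q + 12 = 659.
Check: 647 · 659 = 426373.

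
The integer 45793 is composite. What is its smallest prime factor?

45793 is odd.
Digit sum 28, not divisible by 3.
Ends in 3: not divisible by 5.
7: 45793 = 7·6541 + 6
11: 45793 = 11·4163

11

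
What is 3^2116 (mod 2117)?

3^1 ≡ 3 (mod 2117)
3^2 ≡ 3^2 = 9 ≡ 9 (mod 2117)
3^4 ≡ 9^2 = 81 ≡ 81 (mod 2117)
3^8 ≡ 81^2 = 6561 ≡ 210 (mod 2117)
3^16 ≡ 210^2 = 44100 ≡ 1760 (mod 2117)
3^32 ≡ 1760^2 = 3097600 ≡ 429 (mod 2117)
3^64 ≡ 429^2 = 184041 ≡ 1979 (mod 2117)
3^128 ≡ 1979^2 = 3916441 ≡ 2108 (mod 2117)
3^256 ≡ 2108^2 = 4443664 ≡ 81 (mod 2117)
3^512 ≡ 81^2 = 6561 ≡ 210 (mod 2117)
3^1024 ≡ 210^2 = 44100 ≡ 1760 (mod 2117)
3^2048 ≡ 1760^2 = 3097600 ≡ 429 (mod 2117)
2116 = 2048 + 64 + 4 in binary powers of 2.
So 3^2116 ≡ 429 · 1979 · 81 ≡ 1760 (mod 2117).
Since 1760 ≠ 1, base 3 is a Fermat witness: 2117 is composite.

1760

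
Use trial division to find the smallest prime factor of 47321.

47321 is odd.
Digit sum 17, not divisible by 3.
Ends in 1: not divisible by 5.
7: 47321 = 7·6760 + 1
11: 47321 = 11·4301 + 10
13: 47321 = 13·3640 + 1
17: 47321 = 17·2783 + 10
19: 47321 = 19·2490 + 11
23: 47321 = 23·2057 + 10
29: 47321 = 29·1631 + 22
31: 47321 = 31·1526 + 15
37: 47321 = 37·1278 + 35
41: 47321 = 41·1154 + 7
43: 47321 = 43·1100 + 21
47: 47321 = 47·1006 + 39
53: 47321 = 53·892 + 45
59: 47321 = 59·802 + 3
61: 47321 = 61·775 + 46
67: 47321 = 67·706 + 19
71: 47321 = 71·666 + 35
73: 47321 = 73·648 + 17
79: 47321 = 79·599

79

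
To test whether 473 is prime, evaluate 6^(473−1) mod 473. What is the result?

6^1 ≡ 6 (mod 473)
6^2 ≡ 6^2 = 36 ≡ 36 (mod 473)
6^4 ≡ 36^2 = 1296 ≡ 350 (mod 473)
6^8 ≡ 350^2 = 122500 ≡ 466 (mod 473)
6^16 ≡ 466^2 = 217156 ≡ 49 (mod 473)
6^32 ≡ 49^2 = 2401 ≡ 36 (mod 473)
6^64 ≡ 36^2 = 1296 ≡ 350 (mod 473)
6^128 ≡ 350^2 = 122500 ≡ 466 (mod 473)
6^256 ≡ 466^2 = 217156 ≡ 49 (mod 473)
472 = 256 + 128 + 64 + 16 + 8 in binary powers of 2.
So 6^472 ≡ 49 · 466 · 350 · 49 · 466 ≡ 135 (mod 473).
Since 135 ≠ 1, base 6 is a Fermat witness: 473 is composite.

135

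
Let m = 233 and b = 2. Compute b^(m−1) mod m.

2^1 ≡ 2 (mod 233)
2^2 ≡ 2^2 = 4 ≡ 4 (mod 233)
2^4 ≡ 4^2 = 16 ≡ 16 (mod 233)
2^8 ≡ 16^2 = 256 ≡ 23 (mod 233)
2^16 ≡ 23^2 = 529 ≡ 63 (mod 233)
2^32 ≡ 63^2 = 3969 ≡ 8 (mod 233)
2^64 ≡ 8^2 = 64 ≡ 64 (mod 233)
2^128 ≡ 64^2 = 4096 ≡ 135 (mod 233)
232 = 128 + 64 + 32 + 8 in binary powers of 2.
So 2^232 ≡ 135 · 64 · 8 · 23 ≡ 1 (mod 233).
Since the result is 1, base 2 gives no evidence that 233 is composite.

1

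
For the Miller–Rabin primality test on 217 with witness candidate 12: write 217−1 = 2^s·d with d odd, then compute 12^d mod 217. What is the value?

27

217 − 1 = 216 = 2^3 · 27, so d = 27.
12^1 ≡ 12 (mod 217)
12^2 ≡ 12^2 = 144 ≡ 144 (mod 217)
12^4 ≡ 144^2 = 20736 ≡ 121 (mod 217)
12^8 ≡ 121^2 = 14641 ≡ 102 (mod 217)
12^16 ≡ 102^2 = 10404 ≡ 205 (mod 217)
27 = 16 + 8 + 2 + 1 in binary powers of 2.
So 12^27 ≡ 205 · 102 · 144 · 12 ≡ 27 (mod 217).
Squaring chain: 27 → 78 → 8; never reaches −1, so base 12 is a Miller–Rabin witness that 217 is composite.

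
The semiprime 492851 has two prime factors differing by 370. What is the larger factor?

Since p = q + 370, we have 492851 = q(q + 370), so q² + 370q − 492851 = 0.
Discriminant: 370² + 4·492851 = 136900 + 1971404 = 2108304; √2108304 = 1452.
q = (−370 + 1452)/2 = 541, and p = q + 370 = 911.
Check: 541 · 911 = 492851.

911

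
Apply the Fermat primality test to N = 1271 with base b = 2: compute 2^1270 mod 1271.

2^1 ≡ 2 (mod 1271)
2^2 ≡ 2^2 = 4 ≡ 4 (mod 1271)
2^4 ≡ 4^2 = 16 ≡ 16 (mod 1271)
2^8 ≡ 16^2 = 256 ≡ 256 (mod 1271)
2^16 ≡ 256^2 = 65536 ≡ 715 (mod 1271)
2^32 ≡ 715^2 = 511225 ≡ 283 (mod 1271)
2^64 ≡ 283^2 = 80089 ≡ 16 (mod 1271)
2^128 ≡ 16^2 = 256 ≡ 256 (mod 1271)
2^256 ≡ 256^2 = 65536 ≡ 715 (mod 1271)
2^512 ≡ 715^2 = 511225 ≡ 283 (mod 1271)
2^1024 ≡ 283^2 = 80089 ≡ 16 (mod 1271)
1270 = 1024 + 128 + 64 + 32 + 16 + 4 + 2 in binary powers of 2.
So 2^1270 ≡ 16 · 256 · 16 · 283 · 715 · 16 · 4 ≡ 1024 (mod 1271).
Since 1024 ≠ 1, base 2 is a Fermat witness: 1271 is composite.

1024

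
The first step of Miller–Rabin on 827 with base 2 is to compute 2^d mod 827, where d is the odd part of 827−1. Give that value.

826

827 − 1 = 826 = 2^1 · 413, so d = 413.
2^1 ≡ 2 (mod 827)
2^2 ≡ 2^2 = 4 ≡ 4 (mod 827)
2^4 ≡ 4^2 = 16 ≡ 16 (mod 827)
2^8 ≡ 16^2 = 256 ≡ 256 (mod 827)
2^16 ≡ 256^2 = 65536 ≡ 203 (mod 827)
2^32 ≡ 203^2 = 41209 ≡ 686 (mod 827)
2^64 ≡ 686^2 = 470596 ≡ 33 (mod 827)
2^128 ≡ 33^2 = 1089 ≡ 262 (mod 827)
2^256 ≡ 262^2 = 68644 ≡ 3 (mod 827)
413 = 256 + 128 + 16 + 8 + 4 + 1 in binary powers of 2.
So 2^413 ≡ 3 · 262 · 203 · 256 · 16 · 2 ≡ 826 (mod 827).
Since 2^d ≡ 826 (mod 827), base 2 does not prove 827 composite.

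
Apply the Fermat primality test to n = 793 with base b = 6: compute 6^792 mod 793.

6^1 ≡ 6 (mod 793)
6^2 ≡ 6^2 = 36 ≡ 36 (mod 793)
6^4 ≡ 36^2 = 1296 ≡ 503 (mod 793)
6^8 ≡ 503^2 = 253009 ≡ 42 (mod 793)
6^16 ≡ 42^2 = 1764 ≡ 178 (mod 793)
6^32 ≡ 178^2 = 31684 ≡ 757 (mod 793)
6^64 ≡ 757^2 = 573049 ≡ 503 (mod 793)
6^128 ≡ 503^2 = 253009 ≡ 42 (mod 793)
6^256 ≡ 42^2 = 1764 ≡ 178 (mod 793)
6^512 ≡ 178^2 = 31684 ≡ 757 (mod 793)
792 = 512 + 256 + 16 + 8 in binary powers of 2.
So 6^792 ≡ 757 · 178 · 178 · 42 ≡ 508 (mod 793).
Since 508 ≠ 1, base 6 is a Fermat witness: 793 is composite.

508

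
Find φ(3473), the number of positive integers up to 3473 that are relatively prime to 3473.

Factor: 3473 = 23 · 151.
φ(3473) = (23−1) · (151−1) = 22 · 150 = 3300.

3300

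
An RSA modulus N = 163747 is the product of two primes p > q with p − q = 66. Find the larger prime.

Since p = q + 66, we have 163747 = q(q + 66), so q² + 66q − 163747 = 0.
Discriminant: 66² + 4·163747 = 4356 + 654988 = 659344; √659344 = 812.
q = (−66 + 812)/2 = 373, and p = q + 66 = 439.
Check: 373 · 439 = 163747.

439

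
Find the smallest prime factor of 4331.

61

4331 is odd.
Digit sum 11, not divisible by 3.
Ends in 1: not divisible by 5.
7: 4331 = 7·618 + 5
11: 4331 = 11·393 + 8
13: 4331 = 13·333 + 2
17: 4331 = 17·254 + 13
19: 4331 = 19·227 + 18
23: 4331 = 23·188 + 7
29: 4331 = 29·149 + 10
31: 4331 = 31·139 + 22
37: 4331 = 37·117 + 2
41: 4331 = 41·105 + 26
43: 4331 = 43·100 + 31
47: 4331 = 47·92 + 7
53: 4331 = 53·81 + 38
59: 4331 = 59·73 + 24
61: 4331 = 61·71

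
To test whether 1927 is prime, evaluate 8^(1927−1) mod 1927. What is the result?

8^1 ≡ 8 (mod 1927)
8^2 ≡ 8^2 = 64 ≡ 64 (mod 1927)
8^4 ≡ 64^2 = 4096 ≡ 242 (mod 1927)
8^8 ≡ 242^2 = 58564 ≡ 754 (mod 1927)
8^16 ≡ 754^2 = 568516 ≡ 51 (mod 1927)
8^32 ≡ 51^2 = 2601 ≡ 674 (mod 1927)
8^64 ≡ 674^2 = 454276 ≡ 1431 (mod 1927)
8^128 ≡ 1431^2 = 2047761 ≡ 1287 (mod 1927)
8^256 ≡ 1287^2 = 1656369 ≡ 1076 (mod 1927)
8^512 ≡ 1076^2 = 1157776 ≡ 1576 (mod 1927)
8^1024 ≡ 1576^2 = 2483776 ≡ 1800 (mod 1927)
1926 = 1024 + 512 + 256 + 128 + 4 + 2 in binary powers of 2.
So 8^1926 ≡ 1800 · 1576 · 1076 · 1287 · 242 · 64 ≡ 1630 (mod 1927).
Since 1630 ≠ 1, base 8 is a Fermat witness: 1927 is composite.

1630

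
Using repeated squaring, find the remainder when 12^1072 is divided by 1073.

900

12^1 ≡ 12 (mod 1073)
12^2 ≡ 12^2 = 144 ≡ 144 (mod 1073)
12^4 ≡ 144^2 = 20736 ≡ 349 (mod 1073)
12^8 ≡ 349^2 = 121801 ≡ 552 (mod 1073)
12^16 ≡ 552^2 = 304704 ≡ 1045 (mod 1073)
12^32 ≡ 1045^2 = 1092025 ≡ 784 (mod 1073)
12^64 ≡ 784^2 = 614656 ≡ 900 (mod 1073)
12^128 ≡ 900^2 = 810000 ≡ 958 (mod 1073)
12^256 ≡ 958^2 = 917764 ≡ 349 (mod 1073)
12^512 ≡ 349^2 = 121801 ≡ 552 (mod 1073)
12^1024 ≡ 552^2 = 304704 ≡ 1045 (mod 1073)
1072 = 1024 + 32 + 16 in binary powers of 2.
So 12^1072 ≡ 1045 · 784 · 1045 ≡ 900 (mod 1073).
Since 900 ≠ 1, base 12 is a Fermat witness: 1073 is composite.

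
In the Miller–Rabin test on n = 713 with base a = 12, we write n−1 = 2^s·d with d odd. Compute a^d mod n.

633

713 − 1 = 712 = 2^3 · 89, so d = 89.
12^1 ≡ 12 (mod 713)
12^2 ≡ 12^2 = 144 ≡ 144 (mod 713)
12^4 ≡ 144^2 = 20736 ≡ 59 (mod 713)
12^8 ≡ 59^2 = 3481 ≡ 629 (mod 713)
12^16 ≡ 629^2 = 395641 ≡ 639 (mod 713)
12^32 ≡ 639^2 = 408321 ≡ 485 (mod 713)
12^64 ≡ 485^2 = 235225 ≡ 648 (mod 713)
89 = 64 + 16 + 8 + 1 in binary powers of 2.
So 12^89 ≡ 648 · 639 · 629 · 12 ≡ 633 (mod 713).
Squaring chain: 633 → 696 → 289; never reaches −1, so base 12 is a Miller–Rabin witness that 713 is composite.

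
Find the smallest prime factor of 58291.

58291 is odd.
Digit sum 25, not divisible by 3.
Ends in 1: not divisible by 5.
7: 58291 = 7·8327 + 2
11: 58291 = 11·5299 + 2
13: 58291 = 13·4483 + 12
17: 58291 = 17·3428 + 15
19: 58291 = 19·3067 + 18
23: 58291 = 23·2534 + 9
29: 58291 = 29·2010 + 1
31: 58291 = 31·1880 + 11
37: 58291 = 37·1575 + 16
41: 58291 = 41·1421 + 30
43: 58291 = 43·1355 + 26
47: 58291 = 47·1240 + 11
53: 58291 = 53·1099 + 44
59: 58291 = 59·987 + 58
61: 58291 = 61·955 + 36
67: 58291 = 67·870 + 1
71: 58291 = 71·821

71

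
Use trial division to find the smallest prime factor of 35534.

35534 is even: 2 divides it.

2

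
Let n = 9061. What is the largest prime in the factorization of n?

41

9061 = 13 · 697
697 = 17 · 41
41 is prime.
So 9061 = 13 · 17 · 41; the largest prime factor is 41.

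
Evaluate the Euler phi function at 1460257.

1419600

Factor: 1460257 = 71 · 131 · 157.
φ(1460257) = (71−1) · (131−1) · (157−1) = 70 · 130 · 156 = 1419600.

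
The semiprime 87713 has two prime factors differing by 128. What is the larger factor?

367

Since p = q + 128, we have 87713 = q(q + 128), so q² + 128q − 87713 = 0.
Discriminant: 128² + 4·87713 = 16384 + 350852 = 367236; √367236 = 606.
q = (−128 + 606)/2 = 239, and p = q + 128 = 367.
Check: 239 · 367 = 87713.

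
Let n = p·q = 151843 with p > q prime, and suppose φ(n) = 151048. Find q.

317

φ(n) = (p−1)(q−1) = n − (p+q) + 1, so p + q = 151843 − 151048 + 1 = 796.
p and q are the roots of t² − 796t + 151843 = 0.
Discriminant: 796² − 4·151843 = 633616 − 607372 = 26244; √26244 = 162.
q = (796 − 162)/2 = 317, p = (796 + 162)/2 = 479.
Check: 317 · 479 = 151843.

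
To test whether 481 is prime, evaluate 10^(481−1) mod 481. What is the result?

10^1 ≡ 10 (mod 481)
10^2 ≡ 10^2 = 100 ≡ 100 (mod 481)
10^4 ≡ 100^2 = 10000 ≡ 380 (mod 481)
10^8 ≡ 380^2 = 144400 ≡ 100 (mod 481)
10^16 ≡ 100^2 = 10000 ≡ 380 (mod 481)
10^32 ≡ 380^2 = 144400 ≡ 100 (mod 481)
10^64 ≡ 100^2 = 10000 ≡ 380 (mod 481)
10^128 ≡ 380^2 = 144400 ≡ 100 (mod 481)
10^256 ≡ 100^2 = 10000 ≡ 380 (mod 481)
480 = 256 + 128 + 64 + 32 in binary powers of 2.
So 10^480 ≡ 380 · 100 · 380 · 100 ≡ 1 (mod 481).
Since the result is 1, base 10 gives no evidence that 481 is composite.

1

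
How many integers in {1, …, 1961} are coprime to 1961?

1872

Factor: 1961 = 37 · 53.
φ(1961) = (37−1) · (53−1) = 36 · 52 = 1872.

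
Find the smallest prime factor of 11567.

11567 is odd.
Digit sum 20, not divisible by 3.
Ends in 7: not divisible by 5.
7: 11567 = 7·1652 + 3
11: 11567 = 11·1051 + 6
13: 11567 = 13·889 + 10
17: 11567 = 17·680 + 7
19: 11567 = 19·608 + 15
23: 11567 = 23·502 + 21
29: 11567 = 29·398 + 25
31: 11567 = 31·373 + 4
37: 11567 = 37·312 + 23
41: 11567 = 41·282 + 5
43: 11567 = 43·269

43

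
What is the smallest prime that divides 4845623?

79

4845623 is odd.
Digit sum 32, not divisible by 3.
Ends in 3: not divisible by 5.
7: 4845623 = 7·692231 + 6
11: 4845623 = 11·440511 + 2
13: 4845623 = 13·372740 + 3
17: 4845623 = 17·285036 + 11
19: 4845623 = 19·255032 + 15
23: 4845623 = 23·210679 + 6
29: 4845623 = 29·167090 + 13
31: 4845623 = 31·156310 + 13
37: 4845623 = 37·130962 + 29
41: 4845623 = 41·118185 + 38
43: 4845623 = 43·112688 + 39
47: 4845623 = 47·103098 + 17
53: 4845623 = 53·91426 + 45
59: 4845623 = 59·82129 + 12
61: 4845623 = 61·79436 + 27
67: 4845623 = 67·72322 + 49
71: 4845623 = 71·68248 + 15
73: 4845623 = 73·66378 + 29
79: 4845623 = 79·61337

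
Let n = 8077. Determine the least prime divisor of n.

41

8077 is odd.
Digit sum 22, not divisible by 3.
Ends in 7: not divisible by 5.
7: 8077 = 7·1153 + 6
11: 8077 = 11·734 + 3
13: 8077 = 13·621 + 4
17: 8077 = 17·475 + 2
19: 8077 = 19·425 + 2
23: 8077 = 23·351 + 4
29: 8077 = 29·278 + 15
31: 8077 = 31·260 + 17
37: 8077 = 37·218 + 11
41: 8077 = 41·197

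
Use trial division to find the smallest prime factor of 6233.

23

6233 is odd.
Digit sum 14, not divisible by 3.
Ends in 3: not divisible by 5.
7: 6233 = 7·890 + 3
11: 6233 = 11·566 + 7
13: 6233 = 13·479 + 6
17: 6233 = 17·366 + 11
19: 6233 = 19·328 + 1
23: 6233 = 23·271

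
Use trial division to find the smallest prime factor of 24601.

73

24601 is odd.
Digit sum 13, not divisible by 3.
Ends in 1: not divisible by 5.
7: 24601 = 7·3514 + 3
11: 24601 = 11·2236 + 5
13: 24601 = 13·1892 + 5
17: 24601 = 17·1447 + 2
19: 24601 = 19·1294 + 15
23: 24601 = 23·1069 + 14
29: 24601 = 29·848 + 9
31: 24601 = 31·793 + 18
37: 24601 = 37·664 + 33
41: 24601 = 41·600 + 1
43: 24601 = 43·572 + 5
47: 24601 = 47·523 + 20
53: 24601 = 53·464 + 9
59: 24601 = 59·416 + 57
61: 24601 = 61·403 + 18
67: 24601 = 67·367 + 12
71: 24601 = 71·346 + 35
73: 24601 = 73·337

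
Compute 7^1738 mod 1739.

7^1 ≡ 7 (mod 1739)
7^2 ≡ 7^2 = 49 ≡ 49 (mod 1739)
7^4 ≡ 49^2 = 2401 ≡ 662 (mod 1739)
7^8 ≡ 662^2 = 438244 ≡ 16 (mod 1739)
7^16 ≡ 16^2 = 256 ≡ 256 (mod 1739)
7^32 ≡ 256^2 = 65536 ≡ 1193 (mod 1739)
7^64 ≡ 1193^2 = 1423249 ≡ 747 (mod 1739)
7^128 ≡ 747^2 = 558009 ≡ 1529 (mod 1739)
7^256 ≡ 1529^2 = 2337841 ≡ 625 (mod 1739)
7^512 ≡ 625^2 = 390625 ≡ 1089 (mod 1739)
7^1024 ≡ 1089^2 = 1185921 ≡ 1662 (mod 1739)
1738 = 1024 + 512 + 128 + 64 + 8 + 2 in binary powers of 2.
So 7^1738 ≡ 1662 · 1089 · 1529 · 747 · 16 · 49 ≡ 636 (mod 1739).
Since 636 ≠ 1, base 7 is a Fermat witness: 1739 is composite.

636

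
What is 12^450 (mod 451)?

12^1 ≡ 12 (mod 451)
12^2 ≡ 12^2 = 144 ≡ 144 (mod 451)
12^4 ≡ 144^2 = 20736 ≡ 441 (mod 451)
12^8 ≡ 441^2 = 194481 ≡ 100 (mod 451)
12^16 ≡ 100^2 = 10000 ≡ 78 (mod 451)
12^32 ≡ 78^2 = 6084 ≡ 221 (mod 451)
12^64 ≡ 221^2 = 48841 ≡ 133 (mod 451)
12^128 ≡ 133^2 = 17689 ≡ 100 (mod 451)
12^256 ≡ 100^2 = 10000 ≡ 78 (mod 451)
450 = 256 + 128 + 64 + 2 in binary powers of 2.
So 12^450 ≡ 78 · 100 · 133 · 144 ≡ 419 (mod 451).
Since 419 ≠ 1, base 12 is a Fermat witness: 451 is composite.

419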